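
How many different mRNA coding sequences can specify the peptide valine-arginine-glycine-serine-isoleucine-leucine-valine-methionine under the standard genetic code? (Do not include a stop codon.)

Val: 4 codons.
Arg: 6 codons.
Gly: 4 codons.
Ser: 6 codons.
Ile: 3 codons.
Leu: 6 codons.
Val: 4 codons.
Met: 1 codon.
4 × 6 × 4 × 6 × 3 × 6 × 4 × 1 = 41472.

41472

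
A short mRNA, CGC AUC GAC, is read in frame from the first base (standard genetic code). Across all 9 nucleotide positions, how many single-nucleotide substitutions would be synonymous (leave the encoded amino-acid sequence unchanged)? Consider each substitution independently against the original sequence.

Codon 1 (CGC, Arg): 3 synonymous substitutions.
Codon 2 (AUC, Ile): 2 synonymous substitutions.
Codon 3 (GAC, Asp): 1 synonymous substitution.
Total: 3 + 2 + 1 = 6.

6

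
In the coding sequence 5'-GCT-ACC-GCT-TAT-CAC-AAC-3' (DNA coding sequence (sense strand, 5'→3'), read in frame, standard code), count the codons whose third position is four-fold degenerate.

Codon 1 GCT (Ala): third position 4-fold.
Codon 2 ACC (Thr): third position 4-fold.
Codon 3 GCT (Ala): third position 4-fold.
Codon 4 TAT (Tyr): third position 2-fold.
Codon 5 CAC (His): third position 2-fold.
Codon 6 AAC (Asn): third position 2-fold.
Four-fold degenerate third positions: 3.

3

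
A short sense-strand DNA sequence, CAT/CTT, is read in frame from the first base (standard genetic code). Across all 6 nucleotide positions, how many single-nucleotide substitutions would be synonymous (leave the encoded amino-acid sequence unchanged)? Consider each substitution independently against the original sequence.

Codon 1 (CAT, His): 1 synonymous substitution.
Codon 2 (CTT, Leu): 3 synonymous substitutions.
Total: 1 + 3 = 4.

4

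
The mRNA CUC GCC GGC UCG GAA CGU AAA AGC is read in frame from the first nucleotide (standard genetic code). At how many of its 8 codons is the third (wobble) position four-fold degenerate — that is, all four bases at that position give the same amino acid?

5

Codon 1 CUC (Leu): third position 4-fold.
Codon 2 GCC (Ala): third position 4-fold.
Codon 3 GGC (Gly): third position 4-fold.
Codon 4 UCG (Ser): third position 4-fold.
Codon 5 GAA (Glu): third position 2-fold.
Codon 6 CGU (Arg): third position 4-fold.
Codon 7 AAA (Lys): third position 2-fold.
Codon 8 AGC (Ser): third position 2-fold.
Four-fold degenerate third positions: 5.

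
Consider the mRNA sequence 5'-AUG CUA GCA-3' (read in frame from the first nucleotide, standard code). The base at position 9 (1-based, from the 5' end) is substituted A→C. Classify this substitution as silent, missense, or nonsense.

silent

Position 9 falls in codon 3: GCA → Ala.
After the substitution the codon is GCC → Ala.
Both encode Ala, so the change is synonymous.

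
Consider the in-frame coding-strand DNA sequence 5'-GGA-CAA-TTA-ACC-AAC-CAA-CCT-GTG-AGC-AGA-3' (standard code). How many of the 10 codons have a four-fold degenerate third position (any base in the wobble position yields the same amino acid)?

Codon 1 GGA (Gly): third position 4-fold.
Codon 2 CAA (Gln): third position 2-fold.
Codon 3 TTA (Leu): third position 2-fold.
Codon 4 ACC (Thr): third position 4-fold.
Codon 5 AAC (Asn): third position 2-fold.
Codon 6 CAA (Gln): third position 2-fold.
Codon 7 CCT (Pro): third position 4-fold.
Codon 8 GTG (Val): third position 4-fold.
Codon 9 AGC (Ser): third position 2-fold.
Codon 10 AGA (Arg): third position 2-fold.
Four-fold degenerate third positions: 4.

4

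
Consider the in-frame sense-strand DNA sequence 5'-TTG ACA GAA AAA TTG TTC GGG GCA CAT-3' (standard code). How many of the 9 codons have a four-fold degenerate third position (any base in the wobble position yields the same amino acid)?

3

Codon 1 TTG (Leu): third position 2-fold.
Codon 2 ACA (Thr): third position 4-fold.
Codon 3 GAA (Glu): third position 2-fold.
Codon 4 AAA (Lys): third position 2-fold.
Codon 5 TTG (Leu): third position 2-fold.
Codon 6 TTC (Phe): third position 2-fold.
Codon 7 GGG (Gly): third position 4-fold.
Codon 8 GCA (Ala): third position 4-fold.
Codon 9 CAT (His): third position 2-fold.
Four-fold degenerate third positions: 3.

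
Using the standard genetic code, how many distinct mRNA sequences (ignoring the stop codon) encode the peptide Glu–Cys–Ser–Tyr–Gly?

192

Glu: 2 codons.
Cys: 2 codons.
Ser: 6 codons.
Tyr: 2 codons.
Gly: 4 codons.
2 × 2 × 6 × 2 × 4 = 192.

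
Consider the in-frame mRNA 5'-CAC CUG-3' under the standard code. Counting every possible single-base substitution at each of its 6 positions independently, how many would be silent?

5

Codon 1 (CAC, His): 1 synonymous substitution.
Codon 2 (CUG, Leu): 4 synonymous substitutions.
Total: 1 + 4 = 5.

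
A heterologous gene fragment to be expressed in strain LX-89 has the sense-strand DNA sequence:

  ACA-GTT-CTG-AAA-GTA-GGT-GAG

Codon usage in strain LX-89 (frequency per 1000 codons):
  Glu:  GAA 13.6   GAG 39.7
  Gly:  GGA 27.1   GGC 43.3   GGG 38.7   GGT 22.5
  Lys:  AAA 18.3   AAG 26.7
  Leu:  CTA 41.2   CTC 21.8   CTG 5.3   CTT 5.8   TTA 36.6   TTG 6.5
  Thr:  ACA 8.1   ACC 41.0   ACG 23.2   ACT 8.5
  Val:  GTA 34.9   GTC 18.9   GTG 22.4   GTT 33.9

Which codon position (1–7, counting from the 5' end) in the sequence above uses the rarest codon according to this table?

Codon 1 ACA (Thr): 8.1 per 1000.
Codon 2 GTT (Val): 33.9 per 1000.
Codon 3 CTG (Leu): 5.3 per 1000.
Codon 4 AAA (Lys): 18.3 per 1000.
Codon 5 GTA (Val): 34.9 per 1000.
Codon 6 GGT (Gly): 22.5 per 1000.
Codon 7 GAG (Glu): 39.7 per 1000.
Lowest frequency is 5.3 at codon 3.

3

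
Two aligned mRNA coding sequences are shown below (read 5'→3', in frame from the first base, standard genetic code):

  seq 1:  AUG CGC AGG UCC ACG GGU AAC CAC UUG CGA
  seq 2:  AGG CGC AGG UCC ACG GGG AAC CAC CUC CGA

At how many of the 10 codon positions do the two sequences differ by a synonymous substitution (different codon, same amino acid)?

2

Codon 1: AUG Met / AGG Arg — nonsynonymous.
Codon 2: CGC Arg / CGC Arg — identical.
Codon 3: AGG Arg / AGG Arg — identical.
Codon 4: UCC Ser / UCC Ser — identical.
Codon 5: ACG Thr / ACG Thr — identical.
Codon 6: GGU Gly / GGG Gly — synonymous.
Codon 7: AAC Asn / AAC Asn — identical.
Codon 8: CAC His / CAC His — identical.
Codon 9: UUG Leu / CUC Leu — synonymous.
Codon 10: CGA Arg / CGA Arg — identical.
Synonymous differences: 2.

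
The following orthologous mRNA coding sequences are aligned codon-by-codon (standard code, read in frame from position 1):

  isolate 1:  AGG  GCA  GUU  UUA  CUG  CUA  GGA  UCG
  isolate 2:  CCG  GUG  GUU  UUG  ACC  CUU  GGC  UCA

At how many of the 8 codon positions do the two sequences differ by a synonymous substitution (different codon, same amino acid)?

Codon 1: AGG Arg / CCG Pro — nonsynonymous.
Codon 2: GCA Ala / GUG Val — nonsynonymous.
Codon 3: GUU Val / GUU Val — identical.
Codon 4: UUA Leu / UUG Leu — synonymous.
Codon 5: CUG Leu / ACC Thr — nonsynonymous.
Codon 6: CUA Leu / CUU Leu — synonymous.
Codon 7: GGA Gly / GGC Gly — synonymous.
Codon 8: UCG Ser / UCA Ser — synonymous.
Synonymous differences: 4.

4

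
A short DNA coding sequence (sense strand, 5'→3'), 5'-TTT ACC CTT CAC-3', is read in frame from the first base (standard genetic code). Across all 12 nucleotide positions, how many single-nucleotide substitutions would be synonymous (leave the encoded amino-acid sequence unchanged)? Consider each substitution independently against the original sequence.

8

Codon 1 (TTT, Phe): 1 synonymous substitution.
Codon 2 (ACC, Thr): 3 synonymous substitutions.
Codon 3 (CTT, Leu): 3 synonymous substitutions.
Codon 4 (CAC, His): 1 synonymous substitution.
Total: 1 + 3 + 3 + 1 = 8.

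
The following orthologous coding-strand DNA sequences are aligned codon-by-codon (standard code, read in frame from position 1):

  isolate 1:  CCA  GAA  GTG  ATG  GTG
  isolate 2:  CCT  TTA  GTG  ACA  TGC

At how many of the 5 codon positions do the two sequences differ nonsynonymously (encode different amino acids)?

3

Codon 1: CCA Pro / CCT Pro — synonymous.
Codon 2: GAA Glu / TTA Leu — nonsynonymous.
Codon 3: GTG Val / GTG Val — identical.
Codon 4: ATG Met / ACA Thr — nonsynonymous.
Codon 5: GTG Val / TGC Cys — nonsynonymous.
Nonsynonymous differences: 3.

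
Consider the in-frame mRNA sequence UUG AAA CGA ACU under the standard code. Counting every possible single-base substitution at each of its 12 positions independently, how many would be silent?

Codon 1 (UUG, Leu): 2 synonymous substitutions.
Codon 2 (AAA, Lys): 1 synonymous substitution.
Codon 3 (CGA, Arg): 4 synonymous substitutions.
Codon 4 (ACU, Thr): 3 synonymous substitutions.
Total: 2 + 1 + 4 + 3 = 10.

10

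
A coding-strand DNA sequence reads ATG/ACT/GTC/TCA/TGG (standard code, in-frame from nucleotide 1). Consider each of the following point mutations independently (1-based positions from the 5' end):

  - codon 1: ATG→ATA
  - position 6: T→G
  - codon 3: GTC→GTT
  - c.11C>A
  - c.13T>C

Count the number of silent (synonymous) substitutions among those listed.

Codon 1: ATG (Met) → ATA (Ile) — missense.
Codon 2: ACT (Thr) → ACG (Thr) — synonymous.
Codon 3: GTC (Val) → GTT (Val) — synonymous.
Codon 4: TCA (Ser) → TAA (Stop) — nonsense.
Codon 5: TGG (Trp) → CGG (Arg) — missense.
Synonymous: 2 of 5.

2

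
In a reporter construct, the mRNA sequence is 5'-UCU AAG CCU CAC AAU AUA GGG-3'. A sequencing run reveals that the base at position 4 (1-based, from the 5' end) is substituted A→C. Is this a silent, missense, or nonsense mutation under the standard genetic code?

Position 4 falls in codon 2: AAG → Lys.
After the substitution the codon is CAG → Gln.
Lys ≠ Gln, so this is a missense mutation.

missense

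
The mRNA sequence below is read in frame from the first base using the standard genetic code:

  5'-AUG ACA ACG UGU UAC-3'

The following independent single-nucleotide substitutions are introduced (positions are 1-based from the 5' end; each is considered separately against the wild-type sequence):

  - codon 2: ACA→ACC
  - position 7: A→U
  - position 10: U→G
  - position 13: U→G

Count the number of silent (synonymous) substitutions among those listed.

Codon 2: ACA (Thr) → ACC (Thr) — synonymous.
Codon 3: ACG (Thr) → UCG (Ser) — missense.
Codon 4: UGU (Cys) → GGU (Gly) — missense.
Codon 5: UAC (Tyr) → GAC (Asp) — missense.
Synonymous: 1 of 4.

1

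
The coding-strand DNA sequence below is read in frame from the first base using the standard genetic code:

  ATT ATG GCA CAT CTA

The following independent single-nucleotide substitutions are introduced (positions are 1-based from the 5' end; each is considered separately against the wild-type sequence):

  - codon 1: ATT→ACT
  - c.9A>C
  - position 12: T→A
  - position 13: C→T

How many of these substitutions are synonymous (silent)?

Codon 1: ATT (Ile) → ACT (Thr) — missense.
Codon 3: GCA (Ala) → GCC (Ala) — synonymous.
Codon 4: CAT (His) → CAA (Gln) — missense.
Codon 5: CTA (Leu) → TTA (Leu) — synonymous.
Synonymous: 2 of 4.

2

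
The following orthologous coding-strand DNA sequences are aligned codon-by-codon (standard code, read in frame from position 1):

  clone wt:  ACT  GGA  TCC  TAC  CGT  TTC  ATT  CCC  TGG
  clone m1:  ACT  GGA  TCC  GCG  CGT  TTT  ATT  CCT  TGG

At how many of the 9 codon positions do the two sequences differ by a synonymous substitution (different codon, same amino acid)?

Codon 1: ACT Thr / ACT Thr — identical.
Codon 2: GGA Gly / GGA Gly — identical.
Codon 3: TCC Ser / TCC Ser — identical.
Codon 4: TAC Tyr / GCG Ala — nonsynonymous.
Codon 5: CGT Arg / CGT Arg — identical.
Codon 6: TTC Phe / TTT Phe — synonymous.
Codon 7: ATT Ile / ATT Ile — identical.
Codon 8: CCC Pro / CCT Pro — synonymous.
Codon 9: TGG Trp / TGG Trp — identical.
Synonymous differences: 2.

2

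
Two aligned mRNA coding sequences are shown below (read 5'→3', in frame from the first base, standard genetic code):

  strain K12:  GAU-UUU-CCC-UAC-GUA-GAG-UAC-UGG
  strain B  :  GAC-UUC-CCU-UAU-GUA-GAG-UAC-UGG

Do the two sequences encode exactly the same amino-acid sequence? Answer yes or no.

yes

Codon 1: GAU Asp / GAC Asp — synonymous.
Codon 2: UUU Phe / UUC Phe — synonymous.
Codon 3: CCC Pro / CCU Pro — synonymous.
Codon 4: UAC Tyr / UAU Tyr — synonymous.
Codon 5: GUA Val / GUA Val — identical.
Codon 6: GAG Glu / GAG Glu — identical.
Codon 7: UAC Tyr / UAC Tyr — identical.
Codon 8: UGG Trp / UGG Trp — identical.
Nonsynonymous differences: 0 → same protein.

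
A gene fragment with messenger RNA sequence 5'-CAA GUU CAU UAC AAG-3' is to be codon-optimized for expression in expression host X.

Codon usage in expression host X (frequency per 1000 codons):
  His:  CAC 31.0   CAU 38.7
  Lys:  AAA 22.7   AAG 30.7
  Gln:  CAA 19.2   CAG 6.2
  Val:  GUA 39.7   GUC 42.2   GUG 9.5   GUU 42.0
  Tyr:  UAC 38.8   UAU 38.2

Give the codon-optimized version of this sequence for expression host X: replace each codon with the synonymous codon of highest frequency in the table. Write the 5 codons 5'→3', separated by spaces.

CAA GUC CAU UAC AAG

Codon 1 (Gln): best is CAA at 19.2.
Codon 2 (Val): best is GUC at 42.2.
Codon 3 (His): best is CAU at 38.7.
Codon 4 (Tyr): best is UAC at 38.8.
Codon 5 (Lys): best is AAG at 30.7.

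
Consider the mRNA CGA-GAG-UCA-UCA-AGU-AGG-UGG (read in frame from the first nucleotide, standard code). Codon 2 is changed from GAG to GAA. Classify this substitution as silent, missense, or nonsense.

Position 6 falls in codon 2: GAG → Glu.
After the substitution the codon is GAA → Glu.
Both encode Glu, so the change is synonymous.

silent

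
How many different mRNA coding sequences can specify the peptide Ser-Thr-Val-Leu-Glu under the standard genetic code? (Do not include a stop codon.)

1152

Ser: 6 codons.
Thr: 4 codons.
Val: 4 codons.
Leu: 6 codons.
Glu: 2 codons.
6 × 4 × 4 × 6 × 2 = 1152.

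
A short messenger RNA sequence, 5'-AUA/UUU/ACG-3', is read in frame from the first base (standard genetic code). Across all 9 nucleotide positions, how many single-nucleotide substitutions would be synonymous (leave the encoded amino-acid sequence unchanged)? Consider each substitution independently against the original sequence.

6

Codon 1 (AUA, Ile): 2 synonymous substitutions.
Codon 2 (UUU, Phe): 1 synonymous substitution.
Codon 3 (ACG, Thr): 3 synonymous substitutions.
Total: 2 + 1 + 3 = 6.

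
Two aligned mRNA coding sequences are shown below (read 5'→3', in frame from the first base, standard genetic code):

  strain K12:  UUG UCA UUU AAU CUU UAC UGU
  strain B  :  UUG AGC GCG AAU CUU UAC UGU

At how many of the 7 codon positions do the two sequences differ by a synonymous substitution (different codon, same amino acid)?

Codon 1: UUG Leu / UUG Leu — identical.
Codon 2: UCA Ser / AGC Ser — synonymous.
Codon 3: UUU Phe / GCG Ala — nonsynonymous.
Codon 4: AAU Asn / AAU Asn — identical.
Codon 5: CUU Leu / CUU Leu — identical.
Codon 6: UAC Tyr / UAC Tyr — identical.
Codon 7: UGU Cys / UGU Cys — identical.
Synonymous differences: 1.

1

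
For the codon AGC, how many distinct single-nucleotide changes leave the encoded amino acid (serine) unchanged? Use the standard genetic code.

Position 1: none → 0 synonymous.
Position 2: none → 0 synonymous.
Position 3: AGT → 1 synonymous.
Total: 0 + 0 + 1 = 1.

1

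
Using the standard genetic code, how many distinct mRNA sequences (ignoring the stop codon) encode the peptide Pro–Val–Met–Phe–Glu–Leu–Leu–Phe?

Pro: 4 codons.
Val: 4 codons.
Met: 1 codon.
Phe: 2 codons.
Glu: 2 codons.
Leu: 6 codons.
Leu: 6 codons.
Phe: 2 codons.
4 × 4 × 1 × 2 × 2 × 6 × 6 × 2 = 4608.

4608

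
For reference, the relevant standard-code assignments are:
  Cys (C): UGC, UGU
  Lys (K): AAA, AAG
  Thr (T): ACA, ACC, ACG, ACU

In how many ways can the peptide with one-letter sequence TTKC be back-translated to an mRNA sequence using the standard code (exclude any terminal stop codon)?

Thr: 4 codons.
Thr: 4 codons.
Lys: 2 codons.
Cys: 2 codons.
4 × 4 × 2 × 2 = 64.

64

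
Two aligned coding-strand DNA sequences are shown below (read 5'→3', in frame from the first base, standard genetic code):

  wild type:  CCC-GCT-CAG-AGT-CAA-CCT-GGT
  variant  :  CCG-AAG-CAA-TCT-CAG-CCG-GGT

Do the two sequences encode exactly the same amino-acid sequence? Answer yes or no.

no

Codon 1: CCC Pro / CCG Pro — synonymous.
Codon 2: GCT Ala / AAG Lys — nonsynonymous.
Codon 3: CAG Gln / CAA Gln — synonymous.
Codon 4: AGT Ser / TCT Ser — synonymous.
Codon 5: CAA Gln / CAG Gln — synonymous.
Codon 6: CCT Pro / CCG Pro — synonymous.
Codon 7: GGT Gly / GGT Gly — identical.
Nonsynonymous differences: 1 → different protein.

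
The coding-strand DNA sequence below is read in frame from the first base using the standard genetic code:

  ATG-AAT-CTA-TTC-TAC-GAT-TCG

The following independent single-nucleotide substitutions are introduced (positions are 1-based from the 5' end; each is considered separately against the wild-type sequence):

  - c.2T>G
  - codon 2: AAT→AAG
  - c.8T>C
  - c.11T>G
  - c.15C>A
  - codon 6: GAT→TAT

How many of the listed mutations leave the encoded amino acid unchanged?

0

Codon 1: ATG (Met) → AGG (Arg) — missense.
Codon 2: AAT (Asn) → AAG (Lys) — missense.
Codon 3: CTA (Leu) → CCA (Pro) — missense.
Codon 4: TTC (Phe) → TGC (Cys) — missense.
Codon 5: TAC (Tyr) → TAA (Stop) — nonsense.
Codon 6: GAT (Asp) → TAT (Tyr) — missense.
Synonymous: 0 of 6.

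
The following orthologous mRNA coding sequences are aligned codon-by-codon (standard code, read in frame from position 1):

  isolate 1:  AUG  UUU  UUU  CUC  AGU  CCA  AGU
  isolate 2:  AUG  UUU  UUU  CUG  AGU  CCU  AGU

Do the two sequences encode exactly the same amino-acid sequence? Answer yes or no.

yes

Codon 1: AUG Met / AUG Met — identical.
Codon 2: UUU Phe / UUU Phe — identical.
Codon 3: UUU Phe / UUU Phe — identical.
Codon 4: CUC Leu / CUG Leu — synonymous.
Codon 5: AGU Ser / AGU Ser — identical.
Codon 6: CCA Pro / CCU Pro — synonymous.
Codon 7: AGU Ser / AGU Ser — identical.
Nonsynonymous differences: 0 → same protein.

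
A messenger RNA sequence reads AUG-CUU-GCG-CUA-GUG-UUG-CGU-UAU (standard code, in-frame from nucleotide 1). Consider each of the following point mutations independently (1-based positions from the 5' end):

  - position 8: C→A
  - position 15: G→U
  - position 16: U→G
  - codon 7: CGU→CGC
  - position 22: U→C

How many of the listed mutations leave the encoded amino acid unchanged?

2

Codon 3: GCG (Ala) → GAG (Glu) — missense.
Codon 5: GUG (Val) → GUU (Val) — synonymous.
Codon 6: UUG (Leu) → GUG (Val) — missense.
Codon 7: CGU (Arg) → CGC (Arg) — synonymous.
Codon 8: UAU (Tyr) → CAU (His) — missense.
Synonymous: 2 of 5.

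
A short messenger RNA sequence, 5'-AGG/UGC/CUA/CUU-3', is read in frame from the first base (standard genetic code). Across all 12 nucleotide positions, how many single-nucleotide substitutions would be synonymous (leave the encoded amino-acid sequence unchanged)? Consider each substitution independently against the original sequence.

10

Codon 1 (AGG, Arg): 2 synonymous substitutions.
Codon 2 (UGC, Cys): 1 synonymous substitution.
Codon 3 (CUA, Leu): 4 synonymous substitutions.
Codon 4 (CUU, Leu): 3 synonymous substitutions.
Total: 2 + 1 + 4 + 3 = 10.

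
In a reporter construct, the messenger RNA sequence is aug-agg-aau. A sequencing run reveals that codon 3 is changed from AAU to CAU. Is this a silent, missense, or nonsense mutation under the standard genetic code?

Position 7 falls in codon 3: AAU → Asn.
After the substitution the codon is CAU → His.
Asn ≠ His, so this is a missense mutation.

missense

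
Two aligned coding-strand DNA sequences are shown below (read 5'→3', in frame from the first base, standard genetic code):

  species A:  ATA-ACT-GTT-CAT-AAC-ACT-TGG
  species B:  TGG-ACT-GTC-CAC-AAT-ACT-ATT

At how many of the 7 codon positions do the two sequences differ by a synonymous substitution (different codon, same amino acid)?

Codon 1: ATA Ile / TGG Trp — nonsynonymous.
Codon 2: ACT Thr / ACT Thr — identical.
Codon 3: GTT Val / GTC Val — synonymous.
Codon 4: CAT His / CAC His — synonymous.
Codon 5: AAC Asn / AAT Asn — synonymous.
Codon 6: ACT Thr / ACT Thr — identical.
Codon 7: TGG Trp / ATT Ile — nonsynonymous.
Synonymous differences: 3.

3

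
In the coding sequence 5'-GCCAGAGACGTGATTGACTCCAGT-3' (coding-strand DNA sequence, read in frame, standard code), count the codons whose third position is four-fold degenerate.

Codon 1 GCC (Ala): third position 4-fold.
Codon 2 AGA (Arg): third position 2-fold.
Codon 3 GAC (Asp): third position 2-fold.
Codon 4 GTG (Val): third position 4-fold.
Codon 5 ATT (Ile): third position 3-fold.
Codon 6 GAC (Asp): third position 2-fold.
Codon 7 TCC (Ser): third position 4-fold.
Codon 8 AGT (Ser): third position 2-fold.
Four-fold degenerate third positions: 3.

3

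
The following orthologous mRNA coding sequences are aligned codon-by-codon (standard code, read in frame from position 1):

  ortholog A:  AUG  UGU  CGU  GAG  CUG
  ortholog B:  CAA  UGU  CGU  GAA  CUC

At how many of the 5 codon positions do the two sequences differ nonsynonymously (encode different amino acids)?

1

Codon 1: AUG Met / CAA Gln — nonsynonymous.
Codon 2: UGU Cys / UGU Cys — identical.
Codon 3: CGU Arg / CGU Arg — identical.
Codon 4: GAG Glu / GAA Glu — synonymous.
Codon 5: CUG Leu / CUC Leu — synonymous.
Nonsynonymous differences: 1.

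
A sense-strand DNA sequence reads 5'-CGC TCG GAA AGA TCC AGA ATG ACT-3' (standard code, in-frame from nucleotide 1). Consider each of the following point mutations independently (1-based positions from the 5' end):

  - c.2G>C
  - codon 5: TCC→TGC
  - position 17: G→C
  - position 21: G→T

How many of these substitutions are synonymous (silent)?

0

Codon 1: CGC (Arg) → CCC (Pro) — missense.
Codon 5: TCC (Ser) → TGC (Cys) — missense.
Codon 6: AGA (Arg) → ACA (Thr) — missense.
Codon 7: ATG (Met) → ATT (Ile) — missense.
Synonymous: 0 of 4.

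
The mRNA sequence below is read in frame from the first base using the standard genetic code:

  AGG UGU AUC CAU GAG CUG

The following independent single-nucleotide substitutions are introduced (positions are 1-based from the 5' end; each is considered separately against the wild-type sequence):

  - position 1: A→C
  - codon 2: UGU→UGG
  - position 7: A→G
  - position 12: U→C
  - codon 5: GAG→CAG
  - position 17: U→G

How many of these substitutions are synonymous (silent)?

Codon 1: AGG (Arg) → CGG (Arg) — synonymous.
Codon 2: UGU (Cys) → UGG (Trp) — missense.
Codon 3: AUC (Ile) → GUC (Val) — missense.
Codon 4: CAU (His) → CAC (His) — synonymous.
Codon 5: GAG (Glu) → CAG (Gln) — missense.
Codon 6: CUG (Leu) → CGG (Arg) — missense.
Synonymous: 2 of 6.

2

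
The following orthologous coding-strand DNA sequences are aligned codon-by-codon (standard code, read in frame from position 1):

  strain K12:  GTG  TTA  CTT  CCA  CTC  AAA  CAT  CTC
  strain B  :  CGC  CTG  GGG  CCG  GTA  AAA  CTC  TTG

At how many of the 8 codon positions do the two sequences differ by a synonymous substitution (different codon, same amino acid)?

Codon 1: GTG Val / CGC Arg — nonsynonymous.
Codon 2: TTA Leu / CTG Leu — synonymous.
Codon 3: CTT Leu / GGG Gly — nonsynonymous.
Codon 4: CCA Pro / CCG Pro — synonymous.
Codon 5: CTC Leu / GTA Val — nonsynonymous.
Codon 6: AAA Lys / AAA Lys — identical.
Codon 7: CAT His / CTC Leu — nonsynonymous.
Codon 8: CTC Leu / TTG Leu — synonymous.
Synonymous differences: 3.

3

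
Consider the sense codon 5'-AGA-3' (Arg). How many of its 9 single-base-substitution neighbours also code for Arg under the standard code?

Position 1: CGA → 1 synonymous.
Position 2: none → 0 synonymous.
Position 3: AGG → 1 synonymous.
Total: 1 + 0 + 1 = 2.

2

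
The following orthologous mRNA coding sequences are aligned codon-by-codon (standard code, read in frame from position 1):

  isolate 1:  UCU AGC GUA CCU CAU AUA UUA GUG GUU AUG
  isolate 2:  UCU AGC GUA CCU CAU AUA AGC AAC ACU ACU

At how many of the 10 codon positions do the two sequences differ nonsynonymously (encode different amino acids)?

Codon 1: UCU Ser / UCU Ser — identical.
Codon 2: AGC Ser / AGC Ser — identical.
Codon 3: GUA Val / GUA Val — identical.
Codon 4: CCU Pro / CCU Pro — identical.
Codon 5: CAU His / CAU His — identical.
Codon 6: AUA Ile / AUA Ile — identical.
Codon 7: UUA Leu / AGC Ser — nonsynonymous.
Codon 8: GUG Val / AAC Asn — nonsynonymous.
Codon 9: GUU Val / ACU Thr — nonsynonymous.
Codon 10: AUG Met / ACU Thr — nonsynonymous.
Nonsynonymous differences: 4.

4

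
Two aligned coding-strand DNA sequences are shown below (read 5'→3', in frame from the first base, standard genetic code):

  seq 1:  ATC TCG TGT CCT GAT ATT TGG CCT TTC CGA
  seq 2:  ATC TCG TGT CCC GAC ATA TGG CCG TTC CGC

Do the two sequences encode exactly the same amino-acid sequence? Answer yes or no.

yes

Codon 1: ATC Ile / ATC Ile — identical.
Codon 2: TCG Ser / TCG Ser — identical.
Codon 3: TGT Cys / TGT Cys — identical.
Codon 4: CCT Pro / CCC Pro — synonymous.
Codon 5: GAT Asp / GAC Asp — synonymous.
Codon 6: ATT Ile / ATA Ile — synonymous.
Codon 7: TGG Trp / TGG Trp — identical.
Codon 8: CCT Pro / CCG Pro — synonymous.
Codon 9: TTC Phe / TTC Phe — identical.
Codon 10: CGA Arg / CGC Arg — synonymous.
Nonsynonymous differences: 0 → same protein.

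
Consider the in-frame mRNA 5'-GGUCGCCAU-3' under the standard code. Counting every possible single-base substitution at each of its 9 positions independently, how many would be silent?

7

Codon 1 (GGU, Gly): 3 synonymous substitutions.
Codon 2 (CGC, Arg): 3 synonymous substitutions.
Codon 3 (CAU, His): 1 synonymous substitution.
Total: 3 + 3 + 1 = 7.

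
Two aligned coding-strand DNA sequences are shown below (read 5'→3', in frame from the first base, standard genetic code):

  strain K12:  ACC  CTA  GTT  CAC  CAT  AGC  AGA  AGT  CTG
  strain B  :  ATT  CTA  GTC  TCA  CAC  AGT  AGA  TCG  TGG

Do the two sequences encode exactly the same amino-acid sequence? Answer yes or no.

no

Codon 1: ACC Thr / ATT Ile — nonsynonymous.
Codon 2: CTA Leu / CTA Leu — identical.
Codon 3: GTT Val / GTC Val — synonymous.
Codon 4: CAC His / TCA Ser — nonsynonymous.
Codon 5: CAT His / CAC His — synonymous.
Codon 6: AGC Ser / AGT Ser — synonymous.
Codon 7: AGA Arg / AGA Arg — identical.
Codon 8: AGT Ser / TCG Ser — synonymous.
Codon 9: CTG Leu / TGG Trp — nonsynonymous.
Nonsynonymous differences: 3 → different protein.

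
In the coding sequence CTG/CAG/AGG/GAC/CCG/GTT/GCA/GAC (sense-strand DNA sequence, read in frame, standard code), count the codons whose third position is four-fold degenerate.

Codon 1 CTG (Leu): third position 4-fold.
Codon 2 CAG (Gln): third position 2-fold.
Codon 3 AGG (Arg): third position 2-fold.
Codon 4 GAC (Asp): third position 2-fold.
Codon 5 CCG (Pro): third position 4-fold.
Codon 6 GTT (Val): third position 4-fold.
Codon 7 GCA (Ala): third position 4-fold.
Codon 8 GAC (Asp): third position 2-fold.
Four-fold degenerate third positions: 4.

4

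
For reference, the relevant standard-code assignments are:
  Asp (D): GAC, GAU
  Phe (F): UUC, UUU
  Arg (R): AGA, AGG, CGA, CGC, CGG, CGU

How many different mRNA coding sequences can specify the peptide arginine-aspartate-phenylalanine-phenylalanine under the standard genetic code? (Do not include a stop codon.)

Arg: 6 codons.
Asp: 2 codons.
Phe: 2 codons.
Phe: 2 codons.
6 × 2 × 2 × 2 = 48.

48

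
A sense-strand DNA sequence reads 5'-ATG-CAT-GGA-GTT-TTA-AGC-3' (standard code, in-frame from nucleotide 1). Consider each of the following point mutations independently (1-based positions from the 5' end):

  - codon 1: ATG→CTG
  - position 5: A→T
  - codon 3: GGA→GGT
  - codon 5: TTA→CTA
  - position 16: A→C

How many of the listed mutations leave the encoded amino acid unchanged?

2

Codon 1: ATG (Met) → CTG (Leu) — missense.
Codon 2: CAT (His) → CTT (Leu) — missense.
Codon 3: GGA (Gly) → GGT (Gly) — synonymous.
Codon 5: TTA (Leu) → CTA (Leu) — synonymous.
Codon 6: AGC (Ser) → CGC (Arg) — missense.
Synonymous: 2 of 5.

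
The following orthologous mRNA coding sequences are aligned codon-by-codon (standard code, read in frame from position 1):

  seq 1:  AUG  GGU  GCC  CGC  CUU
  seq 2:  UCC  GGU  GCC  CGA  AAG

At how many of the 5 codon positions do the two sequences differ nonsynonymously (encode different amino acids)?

Codon 1: AUG Met / UCC Ser — nonsynonymous.
Codon 2: GGU Gly / GGU Gly — identical.
Codon 3: GCC Ala / GCC Ala — identical.
Codon 4: CGC Arg / CGA Arg — synonymous.
Codon 5: CUU Leu / AAG Lys — nonsynonymous.
Nonsynonymous differences: 2.

2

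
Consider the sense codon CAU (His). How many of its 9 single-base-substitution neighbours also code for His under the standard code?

1

Position 1: none → 0 synonymous.
Position 2: none → 0 synonymous.
Position 3: CAC → 1 synonymous.
Total: 0 + 0 + 1 = 1.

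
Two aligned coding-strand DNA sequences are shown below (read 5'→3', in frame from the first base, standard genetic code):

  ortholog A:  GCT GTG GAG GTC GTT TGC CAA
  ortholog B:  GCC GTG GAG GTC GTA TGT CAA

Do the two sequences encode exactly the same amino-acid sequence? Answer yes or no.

Codon 1: GCT Ala / GCC Ala — synonymous.
Codon 2: GTG Val / GTG Val — identical.
Codon 3: GAG Glu / GAG Glu — identical.
Codon 4: GTC Val / GTC Val — identical.
Codon 5: GTT Val / GTA Val — synonymous.
Codon 6: TGC Cys / TGT Cys — synonymous.
Codon 7: CAA Gln / CAA Gln — identical.
Nonsynonymous differences: 0 → same protein.

yes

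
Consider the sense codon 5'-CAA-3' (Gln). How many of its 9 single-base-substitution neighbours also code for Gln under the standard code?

1

Position 1: none → 0 synonymous.
Position 2: none → 0 synonymous.
Position 3: CAG → 1 synonymous.
Total: 0 + 0 + 1 = 1.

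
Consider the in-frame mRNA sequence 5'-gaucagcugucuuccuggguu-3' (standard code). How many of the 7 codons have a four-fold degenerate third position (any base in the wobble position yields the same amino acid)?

Codon 1 GAU (Asp): third position 2-fold.
Codon 2 CAG (Gln): third position 2-fold.
Codon 3 CUG (Leu): third position 4-fold.
Codon 4 UCU (Ser): third position 4-fold.
Codon 5 UCC (Ser): third position 4-fold.
Codon 6 UGG (Trp): third position 1-fold.
Codon 7 GUU (Val): third position 4-fold.
Four-fold degenerate third positions: 4.

4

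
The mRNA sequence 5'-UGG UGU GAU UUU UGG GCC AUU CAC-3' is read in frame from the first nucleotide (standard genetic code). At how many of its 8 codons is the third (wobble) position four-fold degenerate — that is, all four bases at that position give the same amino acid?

Codon 1 UGG (Trp): third position 1-fold.
Codon 2 UGU (Cys): third position 2-fold.
Codon 3 GAU (Asp): third position 2-fold.
Codon 4 UUU (Phe): third position 2-fold.
Codon 5 UGG (Trp): third position 1-fold.
Codon 6 GCC (Ala): third position 4-fold.
Codon 7 AUU (Ile): third position 3-fold.
Codon 8 CAC (His): third position 2-fold.
Four-fold degenerate third positions: 1.

1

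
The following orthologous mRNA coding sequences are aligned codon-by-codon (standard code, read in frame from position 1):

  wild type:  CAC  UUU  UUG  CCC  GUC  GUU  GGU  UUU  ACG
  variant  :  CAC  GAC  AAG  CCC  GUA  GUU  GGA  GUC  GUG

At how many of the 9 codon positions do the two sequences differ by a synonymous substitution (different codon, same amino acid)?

2

Codon 1: CAC His / CAC His — identical.
Codon 2: UUU Phe / GAC Asp — nonsynonymous.
Codon 3: UUG Leu / AAG Lys — nonsynonymous.
Codon 4: CCC Pro / CCC Pro — identical.
Codon 5: GUC Val / GUA Val — synonymous.
Codon 6: GUU Val / GUU Val — identical.
Codon 7: GGU Gly / GGA Gly — synonymous.
Codon 8: UUU Phe / GUC Val — nonsynonymous.
Codon 9: ACG Thr / GUG Val — nonsynonymous.
Synonymous differences: 2.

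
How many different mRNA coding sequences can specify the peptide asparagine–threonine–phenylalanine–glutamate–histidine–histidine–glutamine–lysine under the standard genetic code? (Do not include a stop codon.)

Asn: 2 codons.
Thr: 4 codons.
Phe: 2 codons.
Glu: 2 codons.
His: 2 codons.
His: 2 codons.
Gln: 2 codons.
Lys: 2 codons.
2 × 4 × 2 × 2 × 2 × 2 × 2 × 2 = 512.

512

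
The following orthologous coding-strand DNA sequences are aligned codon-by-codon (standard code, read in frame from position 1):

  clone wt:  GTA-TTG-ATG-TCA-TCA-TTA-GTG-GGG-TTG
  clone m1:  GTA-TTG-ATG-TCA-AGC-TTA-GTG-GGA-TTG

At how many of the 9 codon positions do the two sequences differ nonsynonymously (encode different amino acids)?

0

Codon 1: GTA Val / GTA Val — identical.
Codon 2: TTG Leu / TTG Leu — identical.
Codon 3: ATG Met / ATG Met — identical.
Codon 4: TCA Ser / TCA Ser — identical.
Codon 5: TCA Ser / AGC Ser — synonymous.
Codon 6: TTA Leu / TTA Leu — identical.
Codon 7: GTG Val / GTG Val — identical.
Codon 8: GGG Gly / GGA Gly — synonymous.
Codon 9: TTG Leu / TTG Leu — identical.
Nonsynonymous differences: 0.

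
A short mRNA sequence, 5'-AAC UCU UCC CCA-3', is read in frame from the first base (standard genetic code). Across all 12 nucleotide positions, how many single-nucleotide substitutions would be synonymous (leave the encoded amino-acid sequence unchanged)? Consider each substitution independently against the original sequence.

10

Codon 1 (AAC, Asn): 1 synonymous substitution.
Codon 2 (UCU, Ser): 3 synonymous substitutions.
Codon 3 (UCC, Ser): 3 synonymous substitutions.
Codon 4 (CCA, Pro): 3 synonymous substitutions.
Total: 1 + 3 + 3 + 3 = 10.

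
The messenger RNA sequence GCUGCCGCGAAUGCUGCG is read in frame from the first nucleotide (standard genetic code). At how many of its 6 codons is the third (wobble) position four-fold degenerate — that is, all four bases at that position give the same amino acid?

5

Codon 1 GCU (Ala): third position 4-fold.
Codon 2 GCC (Ala): third position 4-fold.
Codon 3 GCG (Ala): third position 4-fold.
Codon 4 AAU (Asn): third position 2-fold.
Codon 5 GCU (Ala): third position 4-fold.
Codon 6 GCG (Ala): third position 4-fold.
Four-fold degenerate third positions: 5.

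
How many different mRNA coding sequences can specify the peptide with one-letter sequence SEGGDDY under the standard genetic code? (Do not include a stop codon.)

Ser: 6 codons.
Glu: 2 codons.
Gly: 4 codons.
Gly: 4 codons.
Asp: 2 codons.
Asp: 2 codons.
Tyr: 2 codons.
6 × 2 × 4 × 4 × 2 × 2 × 2 = 1536.

1536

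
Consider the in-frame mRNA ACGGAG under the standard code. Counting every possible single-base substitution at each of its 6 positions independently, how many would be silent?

Codon 1 (ACG, Thr): 3 synonymous substitutions.
Codon 2 (GAG, Glu): 1 synonymous substitution.
Total: 3 + 1 = 4.

4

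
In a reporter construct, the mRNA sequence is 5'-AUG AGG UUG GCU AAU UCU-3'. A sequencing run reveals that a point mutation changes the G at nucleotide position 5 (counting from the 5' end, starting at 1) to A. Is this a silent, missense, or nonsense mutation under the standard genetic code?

missense

Position 5 falls in codon 2: AGG → Arg.
After the substitution the codon is AAG → Lys.
Arg ≠ Lys, so this is a missense mutation.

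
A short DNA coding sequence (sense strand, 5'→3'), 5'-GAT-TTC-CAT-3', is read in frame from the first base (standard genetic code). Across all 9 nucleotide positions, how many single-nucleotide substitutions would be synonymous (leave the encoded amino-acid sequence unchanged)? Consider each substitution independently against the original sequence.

Codon 1 (GAT, Asp): 1 synonymous substitution.
Codon 2 (TTC, Phe): 1 synonymous substitution.
Codon 3 (CAT, His): 1 synonymous substitution.
Total: 1 + 1 + 1 = 3.

3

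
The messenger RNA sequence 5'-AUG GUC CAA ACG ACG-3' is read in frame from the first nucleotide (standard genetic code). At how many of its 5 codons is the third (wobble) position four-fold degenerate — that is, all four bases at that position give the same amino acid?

Codon 1 AUG (Met): third position 1-fold.
Codon 2 GUC (Val): third position 4-fold.
Codon 3 CAA (Gln): third position 2-fold.
Codon 4 ACG (Thr): third position 4-fold.
Codon 5 ACG (Thr): third position 4-fold.
Four-fold degenerate third positions: 3.

3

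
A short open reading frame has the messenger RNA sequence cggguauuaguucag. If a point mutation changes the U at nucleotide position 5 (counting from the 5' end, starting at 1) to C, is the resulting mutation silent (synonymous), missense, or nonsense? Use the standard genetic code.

Position 5 falls in codon 2: GUA → Val.
After the substitution the codon is GCA → Ala.
Val ≠ Ala, so this is a missense mutation.

missense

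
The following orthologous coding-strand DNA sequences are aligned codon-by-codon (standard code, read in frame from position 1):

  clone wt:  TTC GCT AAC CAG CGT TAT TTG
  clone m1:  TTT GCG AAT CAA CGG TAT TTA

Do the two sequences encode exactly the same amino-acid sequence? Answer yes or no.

Codon 1: TTC Phe / TTT Phe — synonymous.
Codon 2: GCT Ala / GCG Ala — synonymous.
Codon 3: AAC Asn / AAT Asn — synonymous.
Codon 4: CAG Gln / CAA Gln — synonymous.
Codon 5: CGT Arg / CGG Arg — synonymous.
Codon 6: TAT Tyr / TAT Tyr — identical.
Codon 7: TTG Leu / TTA Leu — synonymous.
Nonsynonymous differences: 0 → same protein.

yes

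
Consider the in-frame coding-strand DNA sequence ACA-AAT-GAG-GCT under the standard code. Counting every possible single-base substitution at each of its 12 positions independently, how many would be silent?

Codon 1 (ACA, Thr): 3 synonymous substitutions.
Codon 2 (AAT, Asn): 1 synonymous substitution.
Codon 3 (GAG, Glu): 1 synonymous substitution.
Codon 4 (GCT, Ala): 3 synonymous substitutions.
Total: 3 + 1 + 1 + 3 = 8.

8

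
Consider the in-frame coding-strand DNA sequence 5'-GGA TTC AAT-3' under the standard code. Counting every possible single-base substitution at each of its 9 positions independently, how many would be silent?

5

Codon 1 (GGA, Gly): 3 synonymous substitutions.
Codon 2 (TTC, Phe): 1 synonymous substitution.
Codon 3 (AAT, Asn): 1 synonymous substitution.
Total: 3 + 1 + 1 = 5.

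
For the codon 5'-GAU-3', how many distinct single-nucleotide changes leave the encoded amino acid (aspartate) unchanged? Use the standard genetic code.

1

Position 1: none → 0 synonymous.
Position 2: none → 0 synonymous.
Position 3: GAC → 1 synonymous.
Total: 0 + 0 + 1 = 1.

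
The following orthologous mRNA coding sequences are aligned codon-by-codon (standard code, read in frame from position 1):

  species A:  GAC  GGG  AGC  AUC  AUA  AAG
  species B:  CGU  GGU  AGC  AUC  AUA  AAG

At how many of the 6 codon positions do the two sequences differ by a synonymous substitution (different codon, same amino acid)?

Codon 1: GAC Asp / CGU Arg — nonsynonymous.
Codon 2: GGG Gly / GGU Gly — synonymous.
Codon 3: AGC Ser / AGC Ser — identical.
Codon 4: AUC Ile / AUC Ile — identical.
Codon 5: AUA Ile / AUA Ile — identical.
Codon 6: AAG Lys / AAG Lys — identical.
Synonymous differences: 1.

1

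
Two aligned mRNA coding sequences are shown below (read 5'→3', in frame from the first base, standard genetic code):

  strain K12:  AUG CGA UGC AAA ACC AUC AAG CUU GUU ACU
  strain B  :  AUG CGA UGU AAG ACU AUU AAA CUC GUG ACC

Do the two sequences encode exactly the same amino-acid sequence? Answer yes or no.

Codon 1: AUG Met / AUG Met — identical.
Codon 2: CGA Arg / CGA Arg — identical.
Codon 3: UGC Cys / UGU Cys — synonymous.
Codon 4: AAA Lys / AAG Lys — synonymous.
Codon 5: ACC Thr / ACU Thr — synonymous.
Codon 6: AUC Ile / AUU Ile — synonymous.
Codon 7: AAG Lys / AAA Lys — synonymous.
Codon 8: CUU Leu / CUC Leu — synonymous.
Codon 9: GUU Val / GUG Val — synonymous.
Codon 10: ACU Thr / ACC Thr — synonymous.
Nonsynonymous differences: 0 → same protein.

yes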